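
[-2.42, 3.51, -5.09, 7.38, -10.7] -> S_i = -2.42*(-1.45)^i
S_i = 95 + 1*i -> [95, 96, 97, 98, 99]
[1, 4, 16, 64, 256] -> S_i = 1*4^i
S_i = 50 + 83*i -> [50, 133, 216, 299, 382]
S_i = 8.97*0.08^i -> [8.97, 0.72, 0.06, 0.0, 0.0]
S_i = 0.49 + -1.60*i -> [0.49, -1.11, -2.71, -4.31, -5.91]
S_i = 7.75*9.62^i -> [7.75, 74.55, 717.22, 6899.65, 66374.61]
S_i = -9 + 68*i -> [-9, 59, 127, 195, 263]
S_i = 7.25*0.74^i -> [7.25, 5.36, 3.97, 2.94, 2.17]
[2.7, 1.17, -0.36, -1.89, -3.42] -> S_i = 2.70 + -1.53*i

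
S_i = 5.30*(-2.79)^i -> [5.3, -14.79, 41.26, -115.1, 321.14]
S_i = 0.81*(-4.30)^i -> [0.81, -3.48, 14.98, -64.4, 276.92]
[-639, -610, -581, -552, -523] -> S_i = -639 + 29*i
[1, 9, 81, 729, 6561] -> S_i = 1*9^i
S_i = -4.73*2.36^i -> [-4.73, -11.16, -26.34, -62.17, -146.73]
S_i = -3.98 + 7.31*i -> [-3.98, 3.33, 10.64, 17.95, 25.26]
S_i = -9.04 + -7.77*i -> [-9.04, -16.81, -24.58, -32.35, -40.12]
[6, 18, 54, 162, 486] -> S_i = 6*3^i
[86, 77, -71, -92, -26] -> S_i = Random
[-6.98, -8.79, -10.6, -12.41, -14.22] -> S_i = -6.98 + -1.81*i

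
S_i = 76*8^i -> [76, 608, 4864, 38912, 311296]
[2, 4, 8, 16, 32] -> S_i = 2*2^i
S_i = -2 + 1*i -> [-2, -1, 0, 1, 2]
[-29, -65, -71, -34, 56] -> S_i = Random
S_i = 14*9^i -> [14, 126, 1134, 10206, 91854]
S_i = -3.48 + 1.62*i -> [-3.48, -1.86, -0.24, 1.38, 3.0]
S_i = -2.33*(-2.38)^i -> [-2.33, 5.55, -13.2, 31.41, -74.76]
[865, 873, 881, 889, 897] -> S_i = 865 + 8*i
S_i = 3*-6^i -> [3, -18, 108, -648, 3888]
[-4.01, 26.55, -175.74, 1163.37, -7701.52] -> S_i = -4.01*(-6.62)^i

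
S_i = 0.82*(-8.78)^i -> [0.82, -7.2, 63.21, -555.01, 4872.95]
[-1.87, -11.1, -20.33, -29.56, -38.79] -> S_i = -1.87 + -9.23*i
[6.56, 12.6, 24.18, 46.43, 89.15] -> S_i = 6.56*1.92^i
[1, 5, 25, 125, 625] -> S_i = 1*5^i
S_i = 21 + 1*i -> [21, 22, 23, 24, 25]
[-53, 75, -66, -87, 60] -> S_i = Random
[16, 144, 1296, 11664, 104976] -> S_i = 16*9^i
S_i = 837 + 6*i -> [837, 843, 849, 855, 861]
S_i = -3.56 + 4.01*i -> [-3.56, 0.45, 4.46, 8.47, 12.48]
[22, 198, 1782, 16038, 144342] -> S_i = 22*9^i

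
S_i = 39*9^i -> [39, 351, 3159, 28431, 255879]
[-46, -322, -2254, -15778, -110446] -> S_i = -46*7^i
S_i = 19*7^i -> [19, 133, 931, 6517, 45619]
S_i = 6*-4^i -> [6, -24, 96, -384, 1536]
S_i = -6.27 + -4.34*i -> [-6.27, -10.61, -14.95, -19.29, -23.63]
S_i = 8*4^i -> [8, 32, 128, 512, 2048]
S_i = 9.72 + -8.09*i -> [9.72, 1.63, -6.46, -14.55, -22.64]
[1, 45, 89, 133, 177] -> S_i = 1 + 44*i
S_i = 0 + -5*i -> [0, -5, -10, -15, -20]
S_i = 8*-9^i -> [8, -72, 648, -5832, 52488]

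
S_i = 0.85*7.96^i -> [0.85, 6.77, 53.86, 428.7, 3412.49]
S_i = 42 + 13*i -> [42, 55, 68, 81, 94]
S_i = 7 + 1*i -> [7, 8, 9, 10, 11]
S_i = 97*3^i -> [97, 291, 873, 2619, 7857]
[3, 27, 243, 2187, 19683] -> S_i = 3*9^i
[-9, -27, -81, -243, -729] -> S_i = -9*3^i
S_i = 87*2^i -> [87, 174, 348, 696, 1392]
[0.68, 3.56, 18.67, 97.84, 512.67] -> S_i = 0.68*5.24^i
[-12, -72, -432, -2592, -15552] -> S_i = -12*6^i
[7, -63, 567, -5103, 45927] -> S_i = 7*-9^i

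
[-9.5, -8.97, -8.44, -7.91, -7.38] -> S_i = -9.50 + 0.53*i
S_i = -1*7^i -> [-1, -7, -49, -343, -2401]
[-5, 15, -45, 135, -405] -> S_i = -5*-3^i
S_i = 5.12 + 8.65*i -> [5.12, 13.77, 22.42, 31.07, 39.72]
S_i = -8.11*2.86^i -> [-8.11, -23.19, -66.34, -189.72, -542.61]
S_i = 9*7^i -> [9, 63, 441, 3087, 21609]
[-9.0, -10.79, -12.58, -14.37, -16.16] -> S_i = -9.00 + -1.79*i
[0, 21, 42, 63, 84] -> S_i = 0 + 21*i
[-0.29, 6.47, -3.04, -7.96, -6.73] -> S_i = Random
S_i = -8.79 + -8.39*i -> [-8.79, -17.18, -25.57, -33.96, -42.35]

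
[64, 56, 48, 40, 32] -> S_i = 64 + -8*i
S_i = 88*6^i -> [88, 528, 3168, 19008, 114048]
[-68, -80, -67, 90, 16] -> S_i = Random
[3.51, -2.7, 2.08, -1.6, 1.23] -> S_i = 3.51*(-0.77)^i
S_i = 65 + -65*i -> [65, 0, -65, -130, -195]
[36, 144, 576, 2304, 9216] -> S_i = 36*4^i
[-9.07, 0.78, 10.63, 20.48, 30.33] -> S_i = -9.07 + 9.85*i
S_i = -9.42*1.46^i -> [-9.42, -13.75, -20.08, -29.32, -42.8]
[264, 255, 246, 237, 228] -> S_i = 264 + -9*i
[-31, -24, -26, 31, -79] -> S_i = Random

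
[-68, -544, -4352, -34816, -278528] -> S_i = -68*8^i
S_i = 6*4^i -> [6, 24, 96, 384, 1536]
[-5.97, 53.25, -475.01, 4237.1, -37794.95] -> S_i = -5.97*(-8.92)^i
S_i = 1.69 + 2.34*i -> [1.69, 4.03, 6.37, 8.71, 11.05]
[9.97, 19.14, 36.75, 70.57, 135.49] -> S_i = 9.97*1.92^i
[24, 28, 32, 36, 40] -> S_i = 24 + 4*i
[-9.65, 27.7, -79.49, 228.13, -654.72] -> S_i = -9.65*(-2.87)^i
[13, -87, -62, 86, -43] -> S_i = Random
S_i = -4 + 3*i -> [-4, -1, 2, 5, 8]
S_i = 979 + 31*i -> [979, 1010, 1041, 1072, 1103]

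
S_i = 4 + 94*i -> [4, 98, 192, 286, 380]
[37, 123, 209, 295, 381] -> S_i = 37 + 86*i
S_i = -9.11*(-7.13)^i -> [-9.11, 64.95, -463.12, 3302.08, -23543.8]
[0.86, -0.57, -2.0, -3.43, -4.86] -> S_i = 0.86 + -1.43*i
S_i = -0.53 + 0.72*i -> [-0.53, 0.19, 0.91, 1.63, 2.35]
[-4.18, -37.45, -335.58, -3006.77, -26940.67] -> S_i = -4.18*8.96^i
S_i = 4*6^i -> [4, 24, 144, 864, 5184]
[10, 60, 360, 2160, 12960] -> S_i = 10*6^i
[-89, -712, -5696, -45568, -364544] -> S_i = -89*8^i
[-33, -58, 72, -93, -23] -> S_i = Random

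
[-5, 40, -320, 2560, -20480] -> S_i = -5*-8^i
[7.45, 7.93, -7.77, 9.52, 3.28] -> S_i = Random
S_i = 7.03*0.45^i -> [7.03, 3.16, 1.42, 0.64, 0.29]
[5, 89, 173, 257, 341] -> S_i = 5 + 84*i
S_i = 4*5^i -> [4, 20, 100, 500, 2500]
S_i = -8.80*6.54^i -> [-8.8, -57.55, -376.39, -2461.59, -16098.81]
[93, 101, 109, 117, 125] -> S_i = 93 + 8*i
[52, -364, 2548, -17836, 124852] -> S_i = 52*-7^i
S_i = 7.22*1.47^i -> [7.22, 10.61, 15.6, 22.93, 33.71]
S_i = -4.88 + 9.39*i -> [-4.88, 4.51, 13.9, 23.29, 32.68]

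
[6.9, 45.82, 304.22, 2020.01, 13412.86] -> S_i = 6.90*6.64^i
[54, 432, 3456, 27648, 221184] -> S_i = 54*8^i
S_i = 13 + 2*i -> [13, 15, 17, 19, 21]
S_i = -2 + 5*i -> [-2, 3, 8, 13, 18]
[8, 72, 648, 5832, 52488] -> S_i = 8*9^i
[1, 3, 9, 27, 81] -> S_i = 1*3^i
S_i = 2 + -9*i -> [2, -7, -16, -25, -34]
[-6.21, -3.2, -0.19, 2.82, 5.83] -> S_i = -6.21 + 3.01*i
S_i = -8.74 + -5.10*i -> [-8.74, -13.84, -18.94, -24.04, -29.14]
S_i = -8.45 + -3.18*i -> [-8.45, -11.63, -14.81, -17.99, -21.17]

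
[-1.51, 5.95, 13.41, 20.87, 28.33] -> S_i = -1.51 + 7.46*i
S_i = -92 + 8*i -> [-92, -84, -76, -68, -60]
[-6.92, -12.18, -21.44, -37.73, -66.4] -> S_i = -6.92*1.76^i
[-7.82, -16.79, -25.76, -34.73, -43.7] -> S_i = -7.82 + -8.97*i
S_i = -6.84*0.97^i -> [-6.84, -6.63, -6.44, -6.24, -6.06]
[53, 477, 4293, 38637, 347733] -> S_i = 53*9^i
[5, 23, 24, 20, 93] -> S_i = Random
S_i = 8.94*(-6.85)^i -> [8.94, -61.24, 419.49, -2873.49, 19683.39]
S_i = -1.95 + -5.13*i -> [-1.95, -7.08, -12.21, -17.34, -22.47]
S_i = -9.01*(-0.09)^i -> [-9.01, 0.81, -0.07, 0.01, -0.0]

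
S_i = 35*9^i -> [35, 315, 2835, 25515, 229635]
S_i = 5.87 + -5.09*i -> [5.87, 0.78, -4.31, -9.4, -14.49]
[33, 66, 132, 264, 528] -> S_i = 33*2^i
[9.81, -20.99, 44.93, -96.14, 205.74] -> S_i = 9.81*(-2.14)^i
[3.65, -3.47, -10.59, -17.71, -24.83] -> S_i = 3.65 + -7.12*i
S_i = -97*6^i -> [-97, -582, -3492, -20952, -125712]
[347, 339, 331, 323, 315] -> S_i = 347 + -8*i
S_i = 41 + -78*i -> [41, -37, -115, -193, -271]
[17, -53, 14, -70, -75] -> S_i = Random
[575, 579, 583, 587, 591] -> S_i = 575 + 4*i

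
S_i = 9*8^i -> [9, 72, 576, 4608, 36864]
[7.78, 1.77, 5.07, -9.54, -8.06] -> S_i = Random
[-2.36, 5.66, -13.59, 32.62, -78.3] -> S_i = -2.36*(-2.40)^i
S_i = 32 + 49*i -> [32, 81, 130, 179, 228]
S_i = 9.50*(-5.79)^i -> [9.5, -55.0, 318.48, -1843.99, 10676.72]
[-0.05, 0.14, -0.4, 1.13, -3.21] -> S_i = -0.05*(-2.83)^i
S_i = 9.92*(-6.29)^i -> [9.92, -62.4, 392.48, -2468.67, 15527.95]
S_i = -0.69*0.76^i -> [-0.69, -0.52, -0.4, -0.3, -0.23]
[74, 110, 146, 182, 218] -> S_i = 74 + 36*i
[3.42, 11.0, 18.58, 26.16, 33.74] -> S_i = 3.42 + 7.58*i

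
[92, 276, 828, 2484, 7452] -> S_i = 92*3^i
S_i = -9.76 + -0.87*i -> [-9.76, -10.63, -11.5, -12.37, -13.24]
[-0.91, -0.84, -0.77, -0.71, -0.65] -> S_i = -0.91*0.92^i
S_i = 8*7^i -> [8, 56, 392, 2744, 19208]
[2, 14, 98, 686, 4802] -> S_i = 2*7^i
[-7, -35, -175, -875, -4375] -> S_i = -7*5^i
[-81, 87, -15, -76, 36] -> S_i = Random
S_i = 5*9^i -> [5, 45, 405, 3645, 32805]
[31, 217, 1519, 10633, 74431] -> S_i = 31*7^i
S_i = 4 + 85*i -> [4, 89, 174, 259, 344]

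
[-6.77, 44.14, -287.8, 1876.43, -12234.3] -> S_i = -6.77*(-6.52)^i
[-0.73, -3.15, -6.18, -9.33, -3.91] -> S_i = Random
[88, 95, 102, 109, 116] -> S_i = 88 + 7*i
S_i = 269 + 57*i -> [269, 326, 383, 440, 497]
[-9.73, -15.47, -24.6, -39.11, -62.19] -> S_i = -9.73*1.59^i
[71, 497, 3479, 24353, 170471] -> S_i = 71*7^i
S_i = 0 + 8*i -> [0, 8, 16, 24, 32]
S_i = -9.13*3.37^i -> [-9.13, -30.77, -103.69, -349.43, -1177.58]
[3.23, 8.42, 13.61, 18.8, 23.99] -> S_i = 3.23 + 5.19*i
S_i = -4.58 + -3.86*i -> [-4.58, -8.44, -12.3, -16.16, -20.02]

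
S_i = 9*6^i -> [9, 54, 324, 1944, 11664]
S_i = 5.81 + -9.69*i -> [5.81, -3.88, -13.57, -23.26, -32.95]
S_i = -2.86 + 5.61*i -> [-2.86, 2.75, 8.36, 13.97, 19.58]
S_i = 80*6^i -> [80, 480, 2880, 17280, 103680]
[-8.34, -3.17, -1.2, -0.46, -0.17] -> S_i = -8.34*0.38^i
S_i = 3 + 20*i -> [3, 23, 43, 63, 83]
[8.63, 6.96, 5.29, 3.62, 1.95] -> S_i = 8.63 + -1.67*i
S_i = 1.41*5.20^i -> [1.41, 7.33, 38.13, 198.26, 1030.94]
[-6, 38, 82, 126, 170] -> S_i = -6 + 44*i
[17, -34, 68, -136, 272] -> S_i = 17*-2^i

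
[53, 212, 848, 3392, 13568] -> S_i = 53*4^i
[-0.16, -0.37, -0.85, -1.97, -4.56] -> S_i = -0.16*2.31^i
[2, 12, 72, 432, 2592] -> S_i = 2*6^i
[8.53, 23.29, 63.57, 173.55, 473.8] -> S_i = 8.53*2.73^i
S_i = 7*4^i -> [7, 28, 112, 448, 1792]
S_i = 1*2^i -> [1, 2, 4, 8, 16]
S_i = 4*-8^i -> [4, -32, 256, -2048, 16384]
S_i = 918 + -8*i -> [918, 910, 902, 894, 886]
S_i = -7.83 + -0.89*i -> [-7.83, -8.72, -9.61, -10.5, -11.39]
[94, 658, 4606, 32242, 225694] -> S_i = 94*7^i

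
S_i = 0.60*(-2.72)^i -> [0.6, -1.63, 4.44, -12.07, 32.84]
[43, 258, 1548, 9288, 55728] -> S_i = 43*6^i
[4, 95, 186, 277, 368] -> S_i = 4 + 91*i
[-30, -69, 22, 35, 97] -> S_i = Random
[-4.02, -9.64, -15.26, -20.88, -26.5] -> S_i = -4.02 + -5.62*i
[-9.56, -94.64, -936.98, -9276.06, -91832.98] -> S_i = -9.56*9.90^i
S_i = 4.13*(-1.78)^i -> [4.13, -7.35, 13.09, -23.29, 41.46]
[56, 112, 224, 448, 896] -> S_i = 56*2^i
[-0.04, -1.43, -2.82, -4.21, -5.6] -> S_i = -0.04 + -1.39*i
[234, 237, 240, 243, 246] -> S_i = 234 + 3*i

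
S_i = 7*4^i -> [7, 28, 112, 448, 1792]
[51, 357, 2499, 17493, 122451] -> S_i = 51*7^i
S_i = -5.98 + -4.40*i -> [-5.98, -10.38, -14.78, -19.18, -23.58]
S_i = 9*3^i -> [9, 27, 81, 243, 729]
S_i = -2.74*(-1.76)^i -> [-2.74, 4.82, -8.49, 14.94, -26.29]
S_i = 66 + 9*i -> [66, 75, 84, 93, 102]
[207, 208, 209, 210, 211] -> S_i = 207 + 1*i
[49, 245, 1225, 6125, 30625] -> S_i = 49*5^i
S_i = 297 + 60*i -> [297, 357, 417, 477, 537]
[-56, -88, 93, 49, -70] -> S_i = Random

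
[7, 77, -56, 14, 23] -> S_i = Random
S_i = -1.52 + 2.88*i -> [-1.52, 1.36, 4.24, 7.12, 10.0]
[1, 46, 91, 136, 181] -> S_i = 1 + 45*i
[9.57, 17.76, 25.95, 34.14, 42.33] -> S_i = 9.57 + 8.19*i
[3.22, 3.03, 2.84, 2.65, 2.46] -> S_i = 3.22 + -0.19*i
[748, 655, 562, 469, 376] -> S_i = 748 + -93*i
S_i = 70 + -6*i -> [70, 64, 58, 52, 46]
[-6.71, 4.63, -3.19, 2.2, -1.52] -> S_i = -6.71*(-0.69)^i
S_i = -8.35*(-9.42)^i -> [-8.35, 78.66, -740.95, 6979.74, -65749.14]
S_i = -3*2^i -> [-3, -6, -12, -24, -48]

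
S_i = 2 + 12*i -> [2, 14, 26, 38, 50]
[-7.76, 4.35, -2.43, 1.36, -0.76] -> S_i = -7.76*(-0.56)^i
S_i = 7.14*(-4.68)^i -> [7.14, -33.42, 156.38, -731.87, 3425.17]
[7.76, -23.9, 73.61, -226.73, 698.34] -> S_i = 7.76*(-3.08)^i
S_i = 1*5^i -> [1, 5, 25, 125, 625]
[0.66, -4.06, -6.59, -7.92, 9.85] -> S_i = Random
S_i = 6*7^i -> [6, 42, 294, 2058, 14406]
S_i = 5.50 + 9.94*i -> [5.5, 15.44, 25.38, 35.32, 45.26]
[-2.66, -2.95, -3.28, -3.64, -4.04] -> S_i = -2.66*1.11^i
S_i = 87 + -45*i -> [87, 42, -3, -48, -93]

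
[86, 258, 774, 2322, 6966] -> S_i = 86*3^i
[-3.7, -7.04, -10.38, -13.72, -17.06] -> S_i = -3.70 + -3.34*i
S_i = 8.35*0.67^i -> [8.35, 5.59, 3.75, 2.51, 1.68]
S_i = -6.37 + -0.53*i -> [-6.37, -6.9, -7.43, -7.96, -8.49]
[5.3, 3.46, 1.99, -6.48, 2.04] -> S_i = Random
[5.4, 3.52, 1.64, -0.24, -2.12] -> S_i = 5.40 + -1.88*i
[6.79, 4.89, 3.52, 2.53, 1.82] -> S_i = 6.79*0.72^i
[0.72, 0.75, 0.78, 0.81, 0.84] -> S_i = 0.72*1.04^i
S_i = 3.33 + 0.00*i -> [3.33, 3.33, 3.33, 3.33, 3.33]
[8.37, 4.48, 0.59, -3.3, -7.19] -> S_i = 8.37 + -3.89*i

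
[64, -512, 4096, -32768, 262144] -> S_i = 64*-8^i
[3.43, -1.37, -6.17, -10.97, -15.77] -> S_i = 3.43 + -4.80*i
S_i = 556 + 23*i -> [556, 579, 602, 625, 648]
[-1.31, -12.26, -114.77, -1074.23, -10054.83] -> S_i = -1.31*9.36^i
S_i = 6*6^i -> [6, 36, 216, 1296, 7776]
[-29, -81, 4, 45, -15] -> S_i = Random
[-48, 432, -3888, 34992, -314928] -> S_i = -48*-9^i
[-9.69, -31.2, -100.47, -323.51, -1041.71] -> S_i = -9.69*3.22^i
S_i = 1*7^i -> [1, 7, 49, 343, 2401]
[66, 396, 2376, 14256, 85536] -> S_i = 66*6^i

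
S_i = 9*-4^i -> [9, -36, 144, -576, 2304]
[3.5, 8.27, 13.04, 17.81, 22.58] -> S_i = 3.50 + 4.77*i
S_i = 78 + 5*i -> [78, 83, 88, 93, 98]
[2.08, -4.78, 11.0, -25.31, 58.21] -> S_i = 2.08*(-2.30)^i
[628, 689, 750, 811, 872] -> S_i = 628 + 61*i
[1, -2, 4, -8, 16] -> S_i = 1*-2^i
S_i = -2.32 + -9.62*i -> [-2.32, -11.94, -21.56, -31.18, -40.8]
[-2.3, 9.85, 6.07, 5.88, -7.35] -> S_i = Random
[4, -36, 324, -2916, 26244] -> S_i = 4*-9^i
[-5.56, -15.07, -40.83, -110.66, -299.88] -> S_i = -5.56*2.71^i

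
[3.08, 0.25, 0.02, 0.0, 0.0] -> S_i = 3.08*0.08^i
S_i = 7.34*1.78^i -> [7.34, 13.07, 23.26, 41.4, 73.68]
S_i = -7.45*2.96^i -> [-7.45, -22.05, -65.27, -193.21, -571.9]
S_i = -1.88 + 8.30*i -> [-1.88, 6.42, 14.72, 23.02, 31.32]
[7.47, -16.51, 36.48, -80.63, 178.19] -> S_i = 7.47*(-2.21)^i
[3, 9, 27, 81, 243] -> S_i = 3*3^i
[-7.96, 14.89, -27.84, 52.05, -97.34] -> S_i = -7.96*(-1.87)^i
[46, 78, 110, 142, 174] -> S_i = 46 + 32*i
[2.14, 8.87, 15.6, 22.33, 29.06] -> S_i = 2.14 + 6.73*i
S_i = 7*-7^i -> [7, -49, 343, -2401, 16807]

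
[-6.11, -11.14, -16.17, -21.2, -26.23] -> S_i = -6.11 + -5.03*i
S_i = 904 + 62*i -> [904, 966, 1028, 1090, 1152]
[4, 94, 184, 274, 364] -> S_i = 4 + 90*i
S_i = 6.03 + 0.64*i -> [6.03, 6.67, 7.31, 7.95, 8.59]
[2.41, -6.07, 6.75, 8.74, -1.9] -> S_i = Random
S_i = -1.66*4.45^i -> [-1.66, -7.39, -32.87, -146.28, -650.95]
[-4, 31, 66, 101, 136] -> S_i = -4 + 35*i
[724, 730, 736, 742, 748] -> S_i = 724 + 6*i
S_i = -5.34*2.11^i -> [-5.34, -11.27, -23.77, -50.16, -105.85]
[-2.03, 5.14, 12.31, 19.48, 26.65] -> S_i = -2.03 + 7.17*i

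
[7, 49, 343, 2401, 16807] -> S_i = 7*7^i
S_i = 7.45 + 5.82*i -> [7.45, 13.27, 19.09, 24.91, 30.73]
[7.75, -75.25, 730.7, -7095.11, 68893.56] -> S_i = 7.75*(-9.71)^i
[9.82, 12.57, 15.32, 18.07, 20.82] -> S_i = 9.82 + 2.75*i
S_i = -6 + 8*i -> [-6, 2, 10, 18, 26]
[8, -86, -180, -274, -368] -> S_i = 8 + -94*i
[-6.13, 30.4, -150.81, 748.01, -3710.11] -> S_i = -6.13*(-4.96)^i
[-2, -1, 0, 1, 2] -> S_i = -2 + 1*i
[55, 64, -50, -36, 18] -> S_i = Random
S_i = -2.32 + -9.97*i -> [-2.32, -12.29, -22.26, -32.23, -42.2]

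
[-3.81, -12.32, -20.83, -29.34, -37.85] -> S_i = -3.81 + -8.51*i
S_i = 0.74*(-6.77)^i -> [0.74, -5.01, 33.92, -229.61, 1554.48]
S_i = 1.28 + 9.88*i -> [1.28, 11.16, 21.04, 30.92, 40.8]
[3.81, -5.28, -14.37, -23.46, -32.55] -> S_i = 3.81 + -9.09*i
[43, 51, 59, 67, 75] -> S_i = 43 + 8*i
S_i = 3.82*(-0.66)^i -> [3.82, -2.52, 1.66, -1.1, 0.72]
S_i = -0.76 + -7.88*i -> [-0.76, -8.64, -16.52, -24.4, -32.28]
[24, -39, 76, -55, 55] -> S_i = Random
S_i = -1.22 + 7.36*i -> [-1.22, 6.14, 13.5, 20.86, 28.22]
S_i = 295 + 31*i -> [295, 326, 357, 388, 419]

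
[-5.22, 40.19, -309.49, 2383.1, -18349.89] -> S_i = -5.22*(-7.70)^i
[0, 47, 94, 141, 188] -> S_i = 0 + 47*i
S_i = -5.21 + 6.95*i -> [-5.21, 1.74, 8.69, 15.64, 22.59]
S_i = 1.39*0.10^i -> [1.39, 0.14, 0.01, 0.0, 0.0]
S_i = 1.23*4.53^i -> [1.23, 5.57, 25.24, 114.34, 517.96]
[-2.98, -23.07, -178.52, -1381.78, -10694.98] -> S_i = -2.98*7.74^i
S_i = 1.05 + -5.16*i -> [1.05, -4.11, -9.27, -14.43, -19.59]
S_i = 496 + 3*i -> [496, 499, 502, 505, 508]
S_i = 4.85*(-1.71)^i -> [4.85, -8.29, 14.18, -24.25, 41.47]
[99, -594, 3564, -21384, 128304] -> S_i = 99*-6^i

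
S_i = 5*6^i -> [5, 30, 180, 1080, 6480]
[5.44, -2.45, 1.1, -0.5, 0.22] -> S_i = 5.44*(-0.45)^i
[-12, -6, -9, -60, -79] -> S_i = Random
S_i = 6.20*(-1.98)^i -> [6.2, -12.28, 24.31, -48.13, 95.29]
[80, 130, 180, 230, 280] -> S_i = 80 + 50*i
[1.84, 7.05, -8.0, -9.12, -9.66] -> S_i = Random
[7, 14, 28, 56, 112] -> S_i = 7*2^i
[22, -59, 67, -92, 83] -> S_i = Random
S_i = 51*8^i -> [51, 408, 3264, 26112, 208896]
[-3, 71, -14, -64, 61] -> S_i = Random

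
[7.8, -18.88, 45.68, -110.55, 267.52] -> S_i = 7.80*(-2.42)^i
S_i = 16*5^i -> [16, 80, 400, 2000, 10000]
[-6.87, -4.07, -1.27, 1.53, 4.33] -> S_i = -6.87 + 2.80*i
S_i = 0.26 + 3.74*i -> [0.26, 4.0, 7.74, 11.48, 15.22]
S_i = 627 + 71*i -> [627, 698, 769, 840, 911]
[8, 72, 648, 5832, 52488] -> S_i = 8*9^i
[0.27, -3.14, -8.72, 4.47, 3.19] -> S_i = Random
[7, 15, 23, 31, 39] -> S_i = 7 + 8*i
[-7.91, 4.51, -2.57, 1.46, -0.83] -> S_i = -7.91*(-0.57)^i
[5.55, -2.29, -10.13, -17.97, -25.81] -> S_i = 5.55 + -7.84*i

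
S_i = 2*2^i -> [2, 4, 8, 16, 32]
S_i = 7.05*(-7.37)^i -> [7.05, -51.96, 382.93, -2822.22, 20799.8]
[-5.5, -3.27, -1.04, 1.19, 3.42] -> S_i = -5.50 + 2.23*i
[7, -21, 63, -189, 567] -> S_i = 7*-3^i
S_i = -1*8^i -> [-1, -8, -64, -512, -4096]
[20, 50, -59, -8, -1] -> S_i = Random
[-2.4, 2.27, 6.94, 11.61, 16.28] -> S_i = -2.40 + 4.67*i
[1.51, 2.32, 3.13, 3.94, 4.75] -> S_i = 1.51 + 0.81*i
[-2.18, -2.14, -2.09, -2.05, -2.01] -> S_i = -2.18*0.98^i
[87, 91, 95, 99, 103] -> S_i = 87 + 4*i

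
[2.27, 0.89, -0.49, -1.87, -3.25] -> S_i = 2.27 + -1.38*i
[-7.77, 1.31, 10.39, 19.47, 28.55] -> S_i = -7.77 + 9.08*i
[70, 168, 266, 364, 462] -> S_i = 70 + 98*i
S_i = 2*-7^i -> [2, -14, 98, -686, 4802]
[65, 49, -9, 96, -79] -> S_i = Random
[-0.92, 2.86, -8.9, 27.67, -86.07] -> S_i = -0.92*(-3.11)^i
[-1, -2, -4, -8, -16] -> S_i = -1*2^i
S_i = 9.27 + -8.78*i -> [9.27, 0.49, -8.29, -17.07, -25.85]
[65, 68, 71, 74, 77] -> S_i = 65 + 3*i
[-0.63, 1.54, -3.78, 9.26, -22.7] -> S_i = -0.63*(-2.45)^i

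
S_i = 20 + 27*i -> [20, 47, 74, 101, 128]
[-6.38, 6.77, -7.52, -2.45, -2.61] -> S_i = Random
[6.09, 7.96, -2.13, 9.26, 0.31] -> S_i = Random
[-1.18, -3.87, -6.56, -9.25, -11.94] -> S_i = -1.18 + -2.69*i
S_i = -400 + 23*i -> [-400, -377, -354, -331, -308]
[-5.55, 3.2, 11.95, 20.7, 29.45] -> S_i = -5.55 + 8.75*i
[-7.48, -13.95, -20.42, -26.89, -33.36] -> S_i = -7.48 + -6.47*i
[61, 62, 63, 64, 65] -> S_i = 61 + 1*i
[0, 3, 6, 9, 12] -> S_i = 0 + 3*i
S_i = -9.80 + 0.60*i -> [-9.8, -9.2, -8.6, -8.0, -7.4]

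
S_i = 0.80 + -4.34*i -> [0.8, -3.54, -7.88, -12.22, -16.56]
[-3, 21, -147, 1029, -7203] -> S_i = -3*-7^i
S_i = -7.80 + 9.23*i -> [-7.8, 1.43, 10.66, 19.89, 29.12]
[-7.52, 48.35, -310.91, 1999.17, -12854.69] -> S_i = -7.52*(-6.43)^i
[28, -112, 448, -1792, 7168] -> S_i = 28*-4^i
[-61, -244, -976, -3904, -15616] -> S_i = -61*4^i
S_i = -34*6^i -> [-34, -204, -1224, -7344, -44064]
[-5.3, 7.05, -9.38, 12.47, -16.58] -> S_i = -5.30*(-1.33)^i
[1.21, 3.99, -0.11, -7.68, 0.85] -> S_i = Random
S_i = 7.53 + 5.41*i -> [7.53, 12.94, 18.35, 23.76, 29.17]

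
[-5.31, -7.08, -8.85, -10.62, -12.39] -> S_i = -5.31 + -1.77*i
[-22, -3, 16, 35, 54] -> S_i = -22 + 19*i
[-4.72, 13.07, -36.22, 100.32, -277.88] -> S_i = -4.72*(-2.77)^i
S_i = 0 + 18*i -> [0, 18, 36, 54, 72]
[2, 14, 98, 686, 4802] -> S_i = 2*7^i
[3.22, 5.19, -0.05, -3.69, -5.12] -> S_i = Random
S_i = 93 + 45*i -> [93, 138, 183, 228, 273]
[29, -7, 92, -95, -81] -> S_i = Random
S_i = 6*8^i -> [6, 48, 384, 3072, 24576]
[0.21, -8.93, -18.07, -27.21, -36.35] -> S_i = 0.21 + -9.14*i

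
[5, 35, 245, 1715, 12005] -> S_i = 5*7^i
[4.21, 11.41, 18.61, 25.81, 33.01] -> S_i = 4.21 + 7.20*i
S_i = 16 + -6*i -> [16, 10, 4, -2, -8]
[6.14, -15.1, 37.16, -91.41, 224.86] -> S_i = 6.14*(-2.46)^i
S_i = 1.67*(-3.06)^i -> [1.67, -5.11, 15.64, -47.85, 146.42]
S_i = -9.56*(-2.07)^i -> [-9.56, 19.79, -40.96, 84.79, -175.53]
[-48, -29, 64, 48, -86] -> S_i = Random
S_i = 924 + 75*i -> [924, 999, 1074, 1149, 1224]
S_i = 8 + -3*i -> [8, 5, 2, -1, -4]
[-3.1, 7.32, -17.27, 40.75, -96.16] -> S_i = -3.10*(-2.36)^i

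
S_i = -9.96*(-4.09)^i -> [-9.96, 40.74, -166.61, 681.44, -2787.1]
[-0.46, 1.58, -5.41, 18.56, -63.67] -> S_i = -0.46*(-3.43)^i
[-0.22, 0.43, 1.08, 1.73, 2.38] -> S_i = -0.22 + 0.65*i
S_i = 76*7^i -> [76, 532, 3724, 26068, 182476]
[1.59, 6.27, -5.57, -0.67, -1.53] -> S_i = Random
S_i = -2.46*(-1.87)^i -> [-2.46, 4.6, -8.6, 16.09, -30.08]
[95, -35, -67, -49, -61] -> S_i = Random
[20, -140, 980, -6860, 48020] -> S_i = 20*-7^i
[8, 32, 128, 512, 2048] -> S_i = 8*4^i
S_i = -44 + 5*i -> [-44, -39, -34, -29, -24]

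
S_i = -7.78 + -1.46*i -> [-7.78, -9.24, -10.7, -12.16, -13.62]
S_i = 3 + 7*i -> [3, 10, 17, 24, 31]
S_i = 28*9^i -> [28, 252, 2268, 20412, 183708]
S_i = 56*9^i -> [56, 504, 4536, 40824, 367416]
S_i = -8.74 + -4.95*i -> [-8.74, -13.69, -18.64, -23.59, -28.54]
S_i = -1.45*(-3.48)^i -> [-1.45, 5.05, -17.56, 61.11, -212.66]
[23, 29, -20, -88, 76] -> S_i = Random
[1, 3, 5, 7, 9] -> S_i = 1 + 2*i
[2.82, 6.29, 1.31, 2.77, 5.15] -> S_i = Random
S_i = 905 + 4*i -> [905, 909, 913, 917, 921]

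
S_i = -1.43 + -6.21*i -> [-1.43, -7.64, -13.85, -20.06, -26.27]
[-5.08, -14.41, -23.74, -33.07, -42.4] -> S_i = -5.08 + -9.33*i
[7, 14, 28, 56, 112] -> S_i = 7*2^i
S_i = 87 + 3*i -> [87, 90, 93, 96, 99]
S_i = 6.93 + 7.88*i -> [6.93, 14.81, 22.69, 30.57, 38.45]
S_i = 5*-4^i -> [5, -20, 80, -320, 1280]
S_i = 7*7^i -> [7, 49, 343, 2401, 16807]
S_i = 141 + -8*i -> [141, 133, 125, 117, 109]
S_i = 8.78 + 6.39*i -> [8.78, 15.17, 21.56, 27.95, 34.34]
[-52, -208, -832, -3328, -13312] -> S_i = -52*4^i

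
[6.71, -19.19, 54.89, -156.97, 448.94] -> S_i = 6.71*(-2.86)^i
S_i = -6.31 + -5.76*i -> [-6.31, -12.07, -17.83, -23.59, -29.35]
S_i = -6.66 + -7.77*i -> [-6.66, -14.43, -22.2, -29.97, -37.74]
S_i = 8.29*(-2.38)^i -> [8.29, -19.73, 46.96, -111.76, 265.99]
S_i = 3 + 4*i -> [3, 7, 11, 15, 19]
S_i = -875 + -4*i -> [-875, -879, -883, -887, -891]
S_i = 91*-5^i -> [91, -455, 2275, -11375, 56875]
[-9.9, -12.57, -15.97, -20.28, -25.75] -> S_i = -9.90*1.27^i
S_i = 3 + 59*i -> [3, 62, 121, 180, 239]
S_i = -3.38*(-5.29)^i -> [-3.38, 17.88, -94.59, 500.36, -2646.91]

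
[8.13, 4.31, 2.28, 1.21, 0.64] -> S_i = 8.13*0.53^i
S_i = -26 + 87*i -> [-26, 61, 148, 235, 322]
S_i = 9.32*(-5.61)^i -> [9.32, -52.29, 293.32, -1645.53, 9231.4]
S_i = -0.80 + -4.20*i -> [-0.8, -5.0, -9.2, -13.4, -17.6]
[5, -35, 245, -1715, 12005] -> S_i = 5*-7^i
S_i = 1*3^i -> [1, 3, 9, 27, 81]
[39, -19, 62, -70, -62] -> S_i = Random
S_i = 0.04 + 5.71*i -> [0.04, 5.75, 11.46, 17.17, 22.88]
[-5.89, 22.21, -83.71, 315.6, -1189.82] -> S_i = -5.89*(-3.77)^i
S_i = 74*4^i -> [74, 296, 1184, 4736, 18944]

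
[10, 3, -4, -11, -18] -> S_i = 10 + -7*i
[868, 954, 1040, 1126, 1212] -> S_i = 868 + 86*i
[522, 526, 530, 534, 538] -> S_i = 522 + 4*i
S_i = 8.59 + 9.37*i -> [8.59, 17.96, 27.33, 36.7, 46.07]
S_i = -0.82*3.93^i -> [-0.82, -3.22, -12.66, -49.77, -195.61]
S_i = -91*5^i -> [-91, -455, -2275, -11375, -56875]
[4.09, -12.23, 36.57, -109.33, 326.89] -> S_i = 4.09*(-2.99)^i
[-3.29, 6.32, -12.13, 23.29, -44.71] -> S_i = -3.29*(-1.92)^i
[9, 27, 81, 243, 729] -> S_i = 9*3^i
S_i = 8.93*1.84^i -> [8.93, 16.43, 30.23, 55.63, 102.36]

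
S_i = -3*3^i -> [-3, -9, -27, -81, -243]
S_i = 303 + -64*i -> [303, 239, 175, 111, 47]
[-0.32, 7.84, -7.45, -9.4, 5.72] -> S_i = Random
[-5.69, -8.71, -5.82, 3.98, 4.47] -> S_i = Random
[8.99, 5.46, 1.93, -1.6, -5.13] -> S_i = 8.99 + -3.53*i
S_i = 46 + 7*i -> [46, 53, 60, 67, 74]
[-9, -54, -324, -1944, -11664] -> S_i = -9*6^i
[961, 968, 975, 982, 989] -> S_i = 961 + 7*i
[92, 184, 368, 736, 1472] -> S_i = 92*2^i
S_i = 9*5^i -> [9, 45, 225, 1125, 5625]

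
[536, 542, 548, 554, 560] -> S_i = 536 + 6*i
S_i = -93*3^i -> [-93, -279, -837, -2511, -7533]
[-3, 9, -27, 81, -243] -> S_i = -3*-3^i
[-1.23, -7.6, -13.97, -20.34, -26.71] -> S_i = -1.23 + -6.37*i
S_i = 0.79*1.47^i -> [0.79, 1.16, 1.71, 2.51, 3.69]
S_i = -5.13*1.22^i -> [-5.13, -6.26, -7.64, -9.32, -11.36]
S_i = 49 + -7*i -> [49, 42, 35, 28, 21]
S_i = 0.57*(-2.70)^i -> [0.57, -1.54, 4.16, -11.22, 30.29]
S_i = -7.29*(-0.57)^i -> [-7.29, 4.16, -2.37, 1.35, -0.77]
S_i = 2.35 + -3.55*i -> [2.35, -1.2, -4.75, -8.3, -11.85]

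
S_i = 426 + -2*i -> [426, 424, 422, 420, 418]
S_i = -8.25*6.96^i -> [-8.25, -57.42, -399.64, -2781.52, -19359.36]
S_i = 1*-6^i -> [1, -6, 36, -216, 1296]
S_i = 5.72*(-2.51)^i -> [5.72, -14.36, 36.04, -90.45, 227.03]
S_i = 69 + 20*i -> [69, 89, 109, 129, 149]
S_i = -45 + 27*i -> [-45, -18, 9, 36, 63]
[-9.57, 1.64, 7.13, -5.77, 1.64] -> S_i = Random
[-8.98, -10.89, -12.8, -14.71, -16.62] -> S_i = -8.98 + -1.91*i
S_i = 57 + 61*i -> [57, 118, 179, 240, 301]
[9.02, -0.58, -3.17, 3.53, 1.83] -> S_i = Random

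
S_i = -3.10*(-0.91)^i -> [-3.1, 2.82, -2.57, 2.34, -2.13]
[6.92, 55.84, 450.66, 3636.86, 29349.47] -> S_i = 6.92*8.07^i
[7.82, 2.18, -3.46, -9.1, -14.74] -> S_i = 7.82 + -5.64*i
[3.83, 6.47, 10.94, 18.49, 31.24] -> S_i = 3.83*1.69^i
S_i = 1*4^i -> [1, 4, 16, 64, 256]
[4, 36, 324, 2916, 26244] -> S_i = 4*9^i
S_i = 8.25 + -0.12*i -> [8.25, 8.13, 8.01, 7.89, 7.77]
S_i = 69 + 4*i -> [69, 73, 77, 81, 85]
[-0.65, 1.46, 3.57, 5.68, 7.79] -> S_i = -0.65 + 2.11*i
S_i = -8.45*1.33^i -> [-8.45, -11.24, -14.95, -19.88, -26.44]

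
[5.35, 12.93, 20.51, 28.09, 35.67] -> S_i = 5.35 + 7.58*i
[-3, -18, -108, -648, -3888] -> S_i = -3*6^i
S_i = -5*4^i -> [-5, -20, -80, -320, -1280]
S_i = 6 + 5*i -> [6, 11, 16, 21, 26]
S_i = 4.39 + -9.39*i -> [4.39, -5.0, -14.39, -23.78, -33.17]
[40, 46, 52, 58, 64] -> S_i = 40 + 6*i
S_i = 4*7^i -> [4, 28, 196, 1372, 9604]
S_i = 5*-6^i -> [5, -30, 180, -1080, 6480]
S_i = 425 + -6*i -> [425, 419, 413, 407, 401]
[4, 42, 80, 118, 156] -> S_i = 4 + 38*i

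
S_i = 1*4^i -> [1, 4, 16, 64, 256]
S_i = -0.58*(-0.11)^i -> [-0.58, 0.06, -0.01, 0.0, -0.0]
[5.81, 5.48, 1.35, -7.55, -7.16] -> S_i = Random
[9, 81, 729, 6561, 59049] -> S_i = 9*9^i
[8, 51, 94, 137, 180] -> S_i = 8 + 43*i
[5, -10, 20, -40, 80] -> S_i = 5*-2^i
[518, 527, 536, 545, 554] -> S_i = 518 + 9*i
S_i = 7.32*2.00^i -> [7.32, 14.64, 29.28, 58.56, 117.12]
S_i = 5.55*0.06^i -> [5.55, 0.33, 0.02, 0.0, 0.0]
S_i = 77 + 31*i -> [77, 108, 139, 170, 201]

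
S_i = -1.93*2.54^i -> [-1.93, -4.9, -12.45, -31.63, -80.33]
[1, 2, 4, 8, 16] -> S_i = 1*2^i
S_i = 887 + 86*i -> [887, 973, 1059, 1145, 1231]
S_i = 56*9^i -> [56, 504, 4536, 40824, 367416]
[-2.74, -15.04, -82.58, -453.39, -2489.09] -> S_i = -2.74*5.49^i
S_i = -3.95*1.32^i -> [-3.95, -5.21, -6.88, -9.08, -11.99]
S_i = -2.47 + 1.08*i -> [-2.47, -1.39, -0.31, 0.77, 1.85]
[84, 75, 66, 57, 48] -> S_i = 84 + -9*i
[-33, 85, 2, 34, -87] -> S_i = Random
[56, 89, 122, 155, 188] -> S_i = 56 + 33*i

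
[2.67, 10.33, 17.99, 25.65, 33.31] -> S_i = 2.67 + 7.66*i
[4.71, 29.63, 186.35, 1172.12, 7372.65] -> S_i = 4.71*6.29^i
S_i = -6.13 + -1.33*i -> [-6.13, -7.46, -8.79, -10.12, -11.45]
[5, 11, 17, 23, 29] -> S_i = 5 + 6*i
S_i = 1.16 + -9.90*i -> [1.16, -8.74, -18.64, -28.54, -38.44]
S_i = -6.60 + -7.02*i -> [-6.6, -13.62, -20.64, -27.66, -34.68]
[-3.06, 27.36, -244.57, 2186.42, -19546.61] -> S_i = -3.06*(-8.94)^i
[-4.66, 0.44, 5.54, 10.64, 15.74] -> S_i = -4.66 + 5.10*i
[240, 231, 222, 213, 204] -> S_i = 240 + -9*i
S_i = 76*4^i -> [76, 304, 1216, 4864, 19456]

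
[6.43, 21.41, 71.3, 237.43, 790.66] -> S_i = 6.43*3.33^i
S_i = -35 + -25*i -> [-35, -60, -85, -110, -135]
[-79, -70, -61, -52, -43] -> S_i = -79 + 9*i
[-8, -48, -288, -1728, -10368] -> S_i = -8*6^i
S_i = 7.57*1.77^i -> [7.57, 13.4, 23.72, 41.98, 74.3]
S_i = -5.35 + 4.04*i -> [-5.35, -1.31, 2.73, 6.77, 10.81]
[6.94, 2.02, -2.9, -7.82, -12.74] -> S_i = 6.94 + -4.92*i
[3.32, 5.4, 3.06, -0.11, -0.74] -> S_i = Random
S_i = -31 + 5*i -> [-31, -26, -21, -16, -11]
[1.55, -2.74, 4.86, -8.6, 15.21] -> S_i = 1.55*(-1.77)^i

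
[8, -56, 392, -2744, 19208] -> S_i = 8*-7^i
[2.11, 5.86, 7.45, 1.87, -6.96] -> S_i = Random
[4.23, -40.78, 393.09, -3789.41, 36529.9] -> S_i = 4.23*(-9.64)^i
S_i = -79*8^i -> [-79, -632, -5056, -40448, -323584]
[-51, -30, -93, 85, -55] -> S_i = Random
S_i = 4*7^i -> [4, 28, 196, 1372, 9604]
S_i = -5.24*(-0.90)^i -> [-5.24, 4.72, -4.24, 3.82, -3.44]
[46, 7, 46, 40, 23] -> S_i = Random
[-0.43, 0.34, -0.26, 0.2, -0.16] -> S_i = -0.43*(-0.78)^i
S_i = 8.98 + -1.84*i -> [8.98, 7.14, 5.3, 3.46, 1.62]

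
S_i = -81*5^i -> [-81, -405, -2025, -10125, -50625]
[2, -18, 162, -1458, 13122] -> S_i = 2*-9^i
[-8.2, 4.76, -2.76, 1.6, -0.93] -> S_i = -8.20*(-0.58)^i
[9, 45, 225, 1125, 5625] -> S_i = 9*5^i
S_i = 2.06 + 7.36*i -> [2.06, 9.42, 16.78, 24.14, 31.5]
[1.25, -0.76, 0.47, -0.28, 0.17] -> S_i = 1.25*(-0.61)^i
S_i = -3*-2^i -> [-3, 6, -12, 24, -48]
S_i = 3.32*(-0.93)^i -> [3.32, -3.09, 2.87, -2.67, 2.48]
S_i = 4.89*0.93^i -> [4.89, 4.55, 4.23, 3.93, 3.66]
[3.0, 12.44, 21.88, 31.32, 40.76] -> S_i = 3.00 + 9.44*i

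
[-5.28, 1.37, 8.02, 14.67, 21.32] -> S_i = -5.28 + 6.65*i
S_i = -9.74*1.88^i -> [-9.74, -18.31, -34.43, -64.72, -121.67]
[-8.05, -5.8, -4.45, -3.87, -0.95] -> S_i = Random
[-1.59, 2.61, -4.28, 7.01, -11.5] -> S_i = -1.59*(-1.64)^i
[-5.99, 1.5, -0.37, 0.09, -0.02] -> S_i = -5.99*(-0.25)^i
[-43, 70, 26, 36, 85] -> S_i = Random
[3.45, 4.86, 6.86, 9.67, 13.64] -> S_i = 3.45*1.41^i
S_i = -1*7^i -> [-1, -7, -49, -343, -2401]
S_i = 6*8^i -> [6, 48, 384, 3072, 24576]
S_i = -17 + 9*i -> [-17, -8, 1, 10, 19]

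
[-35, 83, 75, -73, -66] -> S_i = Random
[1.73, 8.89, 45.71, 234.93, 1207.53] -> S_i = 1.73*5.14^i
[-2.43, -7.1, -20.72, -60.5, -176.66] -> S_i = -2.43*2.92^i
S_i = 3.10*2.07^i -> [3.1, 6.42, 13.28, 27.5, 56.92]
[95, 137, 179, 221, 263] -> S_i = 95 + 42*i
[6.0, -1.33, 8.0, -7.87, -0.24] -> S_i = Random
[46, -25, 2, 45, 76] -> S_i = Random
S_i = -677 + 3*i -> [-677, -674, -671, -668, -665]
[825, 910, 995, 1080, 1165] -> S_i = 825 + 85*i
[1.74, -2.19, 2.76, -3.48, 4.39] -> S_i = 1.74*(-1.26)^i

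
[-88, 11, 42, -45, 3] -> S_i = Random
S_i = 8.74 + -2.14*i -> [8.74, 6.6, 4.46, 2.32, 0.18]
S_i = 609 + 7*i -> [609, 616, 623, 630, 637]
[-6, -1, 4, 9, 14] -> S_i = -6 + 5*i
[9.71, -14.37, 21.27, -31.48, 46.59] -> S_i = 9.71*(-1.48)^i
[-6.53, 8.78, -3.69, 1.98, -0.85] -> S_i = Random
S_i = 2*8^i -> [2, 16, 128, 1024, 8192]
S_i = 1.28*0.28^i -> [1.28, 0.36, 0.1, 0.03, 0.01]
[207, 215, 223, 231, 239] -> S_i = 207 + 8*i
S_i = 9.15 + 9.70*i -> [9.15, 18.85, 28.55, 38.25, 47.95]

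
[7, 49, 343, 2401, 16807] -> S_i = 7*7^i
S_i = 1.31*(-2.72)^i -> [1.31, -3.56, 9.69, -26.36, 71.7]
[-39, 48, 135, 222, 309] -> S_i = -39 + 87*i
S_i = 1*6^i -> [1, 6, 36, 216, 1296]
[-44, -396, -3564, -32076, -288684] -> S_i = -44*9^i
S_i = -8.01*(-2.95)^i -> [-8.01, 23.63, -69.71, 205.64, -606.63]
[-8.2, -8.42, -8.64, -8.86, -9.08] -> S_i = -8.20 + -0.22*i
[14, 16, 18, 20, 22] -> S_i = 14 + 2*i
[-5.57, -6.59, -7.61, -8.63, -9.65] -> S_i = -5.57 + -1.02*i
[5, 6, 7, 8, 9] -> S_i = 5 + 1*i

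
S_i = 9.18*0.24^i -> [9.18, 2.2, 0.53, 0.13, 0.03]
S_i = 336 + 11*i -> [336, 347, 358, 369, 380]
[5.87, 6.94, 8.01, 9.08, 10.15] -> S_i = 5.87 + 1.07*i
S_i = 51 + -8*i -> [51, 43, 35, 27, 19]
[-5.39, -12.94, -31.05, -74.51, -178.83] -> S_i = -5.39*2.40^i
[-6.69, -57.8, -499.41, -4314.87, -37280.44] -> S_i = -6.69*8.64^i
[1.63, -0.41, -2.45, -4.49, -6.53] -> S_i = 1.63 + -2.04*i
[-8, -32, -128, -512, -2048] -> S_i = -8*4^i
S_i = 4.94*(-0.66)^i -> [4.94, -3.26, 2.15, -1.42, 0.94]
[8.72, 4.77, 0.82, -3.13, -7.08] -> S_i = 8.72 + -3.95*i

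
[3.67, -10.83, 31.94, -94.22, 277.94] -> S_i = 3.67*(-2.95)^i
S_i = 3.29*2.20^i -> [3.29, 7.24, 15.92, 35.03, 77.07]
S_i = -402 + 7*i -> [-402, -395, -388, -381, -374]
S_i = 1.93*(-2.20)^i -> [1.93, -4.25, 9.34, -20.55, 45.21]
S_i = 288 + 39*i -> [288, 327, 366, 405, 444]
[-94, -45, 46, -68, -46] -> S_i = Random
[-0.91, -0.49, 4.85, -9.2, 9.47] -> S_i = Random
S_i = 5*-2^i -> [5, -10, 20, -40, 80]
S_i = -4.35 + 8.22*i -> [-4.35, 3.87, 12.09, 20.31, 28.53]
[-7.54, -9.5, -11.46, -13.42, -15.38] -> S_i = -7.54 + -1.96*i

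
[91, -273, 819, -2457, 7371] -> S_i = 91*-3^i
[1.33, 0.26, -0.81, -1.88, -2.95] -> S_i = 1.33 + -1.07*i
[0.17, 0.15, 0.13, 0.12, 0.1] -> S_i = 0.17*0.88^i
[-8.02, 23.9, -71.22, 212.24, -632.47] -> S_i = -8.02*(-2.98)^i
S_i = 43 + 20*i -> [43, 63, 83, 103, 123]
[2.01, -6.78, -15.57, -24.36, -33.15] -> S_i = 2.01 + -8.79*i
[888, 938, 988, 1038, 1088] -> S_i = 888 + 50*i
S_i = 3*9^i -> [3, 27, 243, 2187, 19683]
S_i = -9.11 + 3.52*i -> [-9.11, -5.59, -2.07, 1.45, 4.97]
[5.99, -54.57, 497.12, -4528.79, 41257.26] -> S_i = 5.99*(-9.11)^i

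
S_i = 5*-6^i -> [5, -30, 180, -1080, 6480]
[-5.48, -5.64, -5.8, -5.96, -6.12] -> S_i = -5.48 + -0.16*i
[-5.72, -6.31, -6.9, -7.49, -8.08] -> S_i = -5.72 + -0.59*i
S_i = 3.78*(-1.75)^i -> [3.78, -6.61, 11.58, -20.26, 35.45]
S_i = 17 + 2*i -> [17, 19, 21, 23, 25]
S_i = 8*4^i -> [8, 32, 128, 512, 2048]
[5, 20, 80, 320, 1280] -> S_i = 5*4^i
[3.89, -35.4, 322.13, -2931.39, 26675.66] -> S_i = 3.89*(-9.10)^i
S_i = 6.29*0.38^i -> [6.29, 2.39, 0.91, 0.35, 0.13]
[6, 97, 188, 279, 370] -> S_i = 6 + 91*i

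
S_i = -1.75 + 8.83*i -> [-1.75, 7.08, 15.91, 24.74, 33.57]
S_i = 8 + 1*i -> [8, 9, 10, 11, 12]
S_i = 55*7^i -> [55, 385, 2695, 18865, 132055]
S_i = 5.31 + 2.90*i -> [5.31, 8.21, 11.11, 14.01, 16.91]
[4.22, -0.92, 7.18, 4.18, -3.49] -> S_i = Random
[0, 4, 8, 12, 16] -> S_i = 0 + 4*i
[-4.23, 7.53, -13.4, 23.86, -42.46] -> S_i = -4.23*(-1.78)^i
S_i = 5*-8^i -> [5, -40, 320, -2560, 20480]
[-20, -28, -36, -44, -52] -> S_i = -20 + -8*i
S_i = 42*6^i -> [42, 252, 1512, 9072, 54432]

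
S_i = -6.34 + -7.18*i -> [-6.34, -13.52, -20.7, -27.88, -35.06]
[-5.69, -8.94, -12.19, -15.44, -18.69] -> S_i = -5.69 + -3.25*i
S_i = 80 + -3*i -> [80, 77, 74, 71, 68]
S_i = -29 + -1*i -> [-29, -30, -31, -32, -33]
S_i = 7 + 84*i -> [7, 91, 175, 259, 343]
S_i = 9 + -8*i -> [9, 1, -7, -15, -23]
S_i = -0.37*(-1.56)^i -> [-0.37, 0.58, -0.9, 1.4, -2.19]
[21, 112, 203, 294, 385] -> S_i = 21 + 91*i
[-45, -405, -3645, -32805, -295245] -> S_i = -45*9^i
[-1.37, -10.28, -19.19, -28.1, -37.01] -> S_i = -1.37 + -8.91*i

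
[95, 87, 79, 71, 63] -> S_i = 95 + -8*i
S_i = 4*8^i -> [4, 32, 256, 2048, 16384]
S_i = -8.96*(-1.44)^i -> [-8.96, 12.9, -18.58, 26.75, -38.53]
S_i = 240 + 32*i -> [240, 272, 304, 336, 368]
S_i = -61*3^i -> [-61, -183, -549, -1647, -4941]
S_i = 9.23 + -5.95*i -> [9.23, 3.28, -2.67, -8.62, -14.57]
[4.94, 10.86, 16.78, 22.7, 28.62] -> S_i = 4.94 + 5.92*i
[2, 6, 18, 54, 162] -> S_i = 2*3^i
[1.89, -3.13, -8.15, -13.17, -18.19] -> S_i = 1.89 + -5.02*i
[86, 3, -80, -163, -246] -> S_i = 86 + -83*i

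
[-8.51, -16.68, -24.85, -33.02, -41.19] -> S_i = -8.51 + -8.17*i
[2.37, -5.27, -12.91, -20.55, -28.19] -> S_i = 2.37 + -7.64*i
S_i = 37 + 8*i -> [37, 45, 53, 61, 69]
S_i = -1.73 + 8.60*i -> [-1.73, 6.87, 15.47, 24.07, 32.67]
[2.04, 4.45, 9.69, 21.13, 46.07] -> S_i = 2.04*2.18^i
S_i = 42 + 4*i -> [42, 46, 50, 54, 58]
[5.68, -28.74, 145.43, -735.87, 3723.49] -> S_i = 5.68*(-5.06)^i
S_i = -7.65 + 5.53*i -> [-7.65, -2.12, 3.41, 8.94, 14.47]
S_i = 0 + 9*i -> [0, 9, 18, 27, 36]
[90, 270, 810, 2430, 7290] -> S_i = 90*3^i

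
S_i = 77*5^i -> [77, 385, 1925, 9625, 48125]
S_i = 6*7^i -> [6, 42, 294, 2058, 14406]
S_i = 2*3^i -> [2, 6, 18, 54, 162]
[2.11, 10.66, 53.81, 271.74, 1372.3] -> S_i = 2.11*5.05^i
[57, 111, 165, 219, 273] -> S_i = 57 + 54*i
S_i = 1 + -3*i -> [1, -2, -5, -8, -11]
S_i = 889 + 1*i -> [889, 890, 891, 892, 893]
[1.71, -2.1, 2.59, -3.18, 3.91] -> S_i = 1.71*(-1.23)^i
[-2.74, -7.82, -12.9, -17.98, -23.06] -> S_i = -2.74 + -5.08*i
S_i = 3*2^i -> [3, 6, 12, 24, 48]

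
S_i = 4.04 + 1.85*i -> [4.04, 5.89, 7.74, 9.59, 11.44]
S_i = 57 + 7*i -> [57, 64, 71, 78, 85]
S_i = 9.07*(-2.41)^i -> [9.07, -21.86, 52.68, -126.96, 305.97]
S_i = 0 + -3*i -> [0, -3, -6, -9, -12]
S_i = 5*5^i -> [5, 25, 125, 625, 3125]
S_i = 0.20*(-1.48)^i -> [0.2, -0.3, 0.44, -0.65, 0.96]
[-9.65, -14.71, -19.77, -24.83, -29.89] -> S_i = -9.65 + -5.06*i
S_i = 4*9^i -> [4, 36, 324, 2916, 26244]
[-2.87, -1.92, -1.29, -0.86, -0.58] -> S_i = -2.87*0.67^i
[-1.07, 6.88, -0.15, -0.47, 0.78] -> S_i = Random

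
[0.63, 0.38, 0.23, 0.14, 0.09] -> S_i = 0.63*0.61^i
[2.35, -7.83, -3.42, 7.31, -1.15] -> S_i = Random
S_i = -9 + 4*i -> [-9, -5, -1, 3, 7]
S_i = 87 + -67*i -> [87, 20, -47, -114, -181]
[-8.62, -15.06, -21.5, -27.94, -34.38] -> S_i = -8.62 + -6.44*i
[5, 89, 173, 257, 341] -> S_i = 5 + 84*i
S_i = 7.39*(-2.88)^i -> [7.39, -21.28, 61.3, -176.53, 508.41]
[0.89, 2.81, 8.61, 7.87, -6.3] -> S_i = Random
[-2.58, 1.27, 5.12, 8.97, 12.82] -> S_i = -2.58 + 3.85*i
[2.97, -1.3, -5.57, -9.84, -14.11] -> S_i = 2.97 + -4.27*i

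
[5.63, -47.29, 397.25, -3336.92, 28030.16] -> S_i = 5.63*(-8.40)^i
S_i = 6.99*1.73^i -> [6.99, 12.09, 20.92, 36.19, 62.61]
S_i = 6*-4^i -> [6, -24, 96, -384, 1536]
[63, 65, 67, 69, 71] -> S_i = 63 + 2*i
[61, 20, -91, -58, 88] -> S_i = Random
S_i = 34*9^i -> [34, 306, 2754, 24786, 223074]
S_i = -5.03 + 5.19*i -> [-5.03, 0.16, 5.35, 10.54, 15.73]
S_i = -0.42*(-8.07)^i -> [-0.42, 3.39, -27.35, 220.73, -1781.33]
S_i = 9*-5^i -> [9, -45, 225, -1125, 5625]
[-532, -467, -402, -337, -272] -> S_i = -532 + 65*i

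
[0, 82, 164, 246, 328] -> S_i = 0 + 82*i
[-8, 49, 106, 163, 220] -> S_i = -8 + 57*i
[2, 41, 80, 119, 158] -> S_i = 2 + 39*i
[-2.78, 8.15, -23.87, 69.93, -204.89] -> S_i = -2.78*(-2.93)^i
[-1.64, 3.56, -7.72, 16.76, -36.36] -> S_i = -1.64*(-2.17)^i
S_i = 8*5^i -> [8, 40, 200, 1000, 5000]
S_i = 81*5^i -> [81, 405, 2025, 10125, 50625]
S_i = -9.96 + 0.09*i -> [-9.96, -9.87, -9.78, -9.69, -9.6]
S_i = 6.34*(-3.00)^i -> [6.34, -19.02, 57.06, -171.18, 513.54]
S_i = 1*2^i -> [1, 2, 4, 8, 16]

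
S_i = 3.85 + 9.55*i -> [3.85, 13.4, 22.95, 32.5, 42.05]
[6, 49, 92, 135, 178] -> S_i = 6 + 43*i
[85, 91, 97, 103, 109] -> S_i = 85 + 6*i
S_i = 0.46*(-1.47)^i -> [0.46, -0.68, 0.99, -1.46, 2.15]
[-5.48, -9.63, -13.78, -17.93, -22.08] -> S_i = -5.48 + -4.15*i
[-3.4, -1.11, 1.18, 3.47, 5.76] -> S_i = -3.40 + 2.29*i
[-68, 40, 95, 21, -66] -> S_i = Random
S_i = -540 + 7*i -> [-540, -533, -526, -519, -512]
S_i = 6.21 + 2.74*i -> [6.21, 8.95, 11.69, 14.43, 17.17]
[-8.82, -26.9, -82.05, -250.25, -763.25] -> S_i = -8.82*3.05^i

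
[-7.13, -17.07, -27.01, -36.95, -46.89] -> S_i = -7.13 + -9.94*i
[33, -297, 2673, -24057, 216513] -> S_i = 33*-9^i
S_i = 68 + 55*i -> [68, 123, 178, 233, 288]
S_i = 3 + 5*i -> [3, 8, 13, 18, 23]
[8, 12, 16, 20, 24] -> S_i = 8 + 4*i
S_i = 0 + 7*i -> [0, 7, 14, 21, 28]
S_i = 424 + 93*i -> [424, 517, 610, 703, 796]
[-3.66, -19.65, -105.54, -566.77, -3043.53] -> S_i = -3.66*5.37^i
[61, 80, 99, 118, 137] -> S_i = 61 + 19*i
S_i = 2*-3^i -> [2, -6, 18, -54, 162]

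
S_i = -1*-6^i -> [-1, 6, -36, 216, -1296]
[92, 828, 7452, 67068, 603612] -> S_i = 92*9^i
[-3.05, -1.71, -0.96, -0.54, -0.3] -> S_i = -3.05*0.56^i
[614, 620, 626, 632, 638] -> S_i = 614 + 6*i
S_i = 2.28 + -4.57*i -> [2.28, -2.29, -6.86, -11.43, -16.0]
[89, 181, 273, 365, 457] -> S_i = 89 + 92*i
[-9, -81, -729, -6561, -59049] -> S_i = -9*9^i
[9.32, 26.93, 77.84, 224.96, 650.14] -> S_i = 9.32*2.89^i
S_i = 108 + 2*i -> [108, 110, 112, 114, 116]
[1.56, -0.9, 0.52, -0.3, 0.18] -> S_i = 1.56*(-0.58)^i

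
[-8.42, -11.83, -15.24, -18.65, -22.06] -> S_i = -8.42 + -3.41*i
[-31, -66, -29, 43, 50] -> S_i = Random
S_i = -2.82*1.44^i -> [-2.82, -4.06, -5.85, -8.42, -12.13]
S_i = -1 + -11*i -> [-1, -12, -23, -34, -45]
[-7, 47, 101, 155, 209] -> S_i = -7 + 54*i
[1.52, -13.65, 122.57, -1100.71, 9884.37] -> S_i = 1.52*(-8.98)^i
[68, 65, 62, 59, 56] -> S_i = 68 + -3*i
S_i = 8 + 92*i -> [8, 100, 192, 284, 376]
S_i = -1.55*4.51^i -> [-1.55, -6.99, -31.53, -142.19, -641.27]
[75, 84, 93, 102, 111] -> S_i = 75 + 9*i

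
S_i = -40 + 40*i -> [-40, 0, 40, 80, 120]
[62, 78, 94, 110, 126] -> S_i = 62 + 16*i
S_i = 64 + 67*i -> [64, 131, 198, 265, 332]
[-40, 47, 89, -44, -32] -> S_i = Random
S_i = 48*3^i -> [48, 144, 432, 1296, 3888]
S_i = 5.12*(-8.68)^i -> [5.12, -44.44, 385.75, -3348.34, 29063.56]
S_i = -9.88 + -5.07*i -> [-9.88, -14.95, -20.02, -25.09, -30.16]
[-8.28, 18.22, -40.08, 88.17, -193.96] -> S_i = -8.28*(-2.20)^i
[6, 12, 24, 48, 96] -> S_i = 6*2^i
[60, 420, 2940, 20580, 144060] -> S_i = 60*7^i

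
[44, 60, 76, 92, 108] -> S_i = 44 + 16*i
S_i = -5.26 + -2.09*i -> [-5.26, -7.35, -9.44, -11.53, -13.62]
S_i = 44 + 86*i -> [44, 130, 216, 302, 388]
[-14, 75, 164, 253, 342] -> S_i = -14 + 89*i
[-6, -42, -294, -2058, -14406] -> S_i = -6*7^i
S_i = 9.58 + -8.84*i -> [9.58, 0.74, -8.1, -16.94, -25.78]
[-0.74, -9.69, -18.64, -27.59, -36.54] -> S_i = -0.74 + -8.95*i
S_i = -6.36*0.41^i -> [-6.36, -2.61, -1.07, -0.44, -0.18]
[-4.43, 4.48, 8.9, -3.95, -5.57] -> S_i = Random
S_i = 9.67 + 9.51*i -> [9.67, 19.18, 28.69, 38.2, 47.71]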